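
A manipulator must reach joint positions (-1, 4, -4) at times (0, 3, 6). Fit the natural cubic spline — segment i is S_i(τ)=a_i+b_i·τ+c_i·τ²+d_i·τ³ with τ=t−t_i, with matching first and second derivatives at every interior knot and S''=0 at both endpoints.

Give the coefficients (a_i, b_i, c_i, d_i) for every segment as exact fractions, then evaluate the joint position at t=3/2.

Δ: Δ0=5/3, Δ1=-8/3
row 1: diag=12, rhs=-26; c'=1/4, d'=-13/6
back: M1=-13/6
M: M0=0, M1=-13/6, M2=0
seg 0: a=-1, c=M0/2=0, d=(M1−M0)/(6·3)=-13/108, b=Δ0−h0·(2M0+M1)/6=11/4
seg 1: a=4, c=M1/2=-13/12, d=(M2−M1)/(6·3)=13/108, b=Δ1−h1·(2M1+M2)/6=-1/2
t_q=3/2 → seg 0, τ=3/2; S=-1+11/4·τ+0·τ²+-13/108·τ³=87/32

  seg 0: a=-1 b=11/4 c=0 d=-13/108
  seg 1: a=4 b=-1/2 c=-13/12 d=13/108
S(3/2) = 87/32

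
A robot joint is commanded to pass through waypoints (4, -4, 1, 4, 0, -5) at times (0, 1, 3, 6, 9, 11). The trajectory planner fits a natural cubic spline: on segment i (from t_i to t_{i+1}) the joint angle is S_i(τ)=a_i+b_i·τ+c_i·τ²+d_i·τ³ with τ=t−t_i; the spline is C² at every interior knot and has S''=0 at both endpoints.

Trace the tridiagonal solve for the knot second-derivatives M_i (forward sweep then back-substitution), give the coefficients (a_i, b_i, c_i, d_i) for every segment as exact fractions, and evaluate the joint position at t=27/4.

  seg 0: a=4 b=-14083/1419 c=0 d=2731/1419
  seg 1: a=-4 b=-5890/1419 c=2731/473 d=-13897/11352
  seg 2: a=1 b=12073/2838 c=-2973/1892 d=8287/51084
  seg 3: a=4 b=-4507/5676 c=-158/1419 d=-1165/51084
  seg 4: a=0 b=-5897/2838 c=-599/1892 d=599/11352
S(27/4) = 36681/11008

Δ: Δ0=-8, Δ1=5/2, Δ2=1, Δ3=-4/3, Δ4=-5/2
row 1: diag=6, rhs=63; c'=1/3, d'=21/2
row 2: denom=10−2·1/3=28/3; d'=(-9−2·21/2)/(28/3)=-45/14
row 3: denom=12−3·9/28=309/28; d'=(-14−3·-45/14)/(309/28)=-122/309
row 4: denom=10−3·28/103=946/103; d'=(-7−3·-122/309)/(946/103)=-599/946
back: M4=-599/946
back: M3=-122/309−28/103·-599/946=-316/1419
back: M2=-45/14−9/28·-316/1419=-2973/946
back: M1=21/2−1/3·-2973/946=5462/473
M: M0=0, M1=5462/473, M2=-2973/946, M3=-316/1419, M4=-599/946, M5=0
seg 0: a=4, c=M0/2=0, d=(M1−M0)/(6·1)=2731/1419, b=Δ0−h0·(2M0+M1)/6=-14083/1419
seg 1: a=-4, c=M1/2=2731/473, d=(M2−M1)/(6·2)=-13897/11352, b=Δ1−h1·(2M1+M2)/6=-5890/1419
seg 2: a=1, c=M2/2=-2973/1892, d=(M3−M2)/(6·3)=8287/51084, b=Δ2−h2·(2M2+M3)/6=12073/2838
seg 3: a=4, c=M3/2=-158/1419, d=(M4−M3)/(6·3)=-1165/51084, b=Δ3−h3·(2M3+M4)/6=-4507/5676
seg 4: a=0, c=M4/2=-599/1892, d=(M5−M4)/(6·2)=599/11352, b=Δ4−h4·(2M4+M5)/6=-5897/2838
t_q=27/4 → seg 3, τ=3/4; S=4+-4507/5676·τ+-158/1419·τ²+-1165/51084·τ³=36681/11008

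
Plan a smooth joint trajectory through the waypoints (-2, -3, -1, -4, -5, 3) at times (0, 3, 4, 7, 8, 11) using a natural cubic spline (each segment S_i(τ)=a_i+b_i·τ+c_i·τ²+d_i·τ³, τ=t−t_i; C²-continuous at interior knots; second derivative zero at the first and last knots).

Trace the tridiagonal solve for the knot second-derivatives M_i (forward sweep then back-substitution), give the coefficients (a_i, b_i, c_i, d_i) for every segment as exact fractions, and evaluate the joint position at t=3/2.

Δ: Δ0=-1/3, Δ1=2, Δ2=-1, Δ3=-1, Δ4=8/3
row 1: diag=8, rhs=14; c'=1/8, d'=7/4
row 2: denom=8−1·1/8=63/8; d'=(-18−1·7/4)/(63/8)=-158/63
row 3: denom=8−3·8/21=48/7; d'=(0−3·-158/63)/(48/7)=79/72
row 4: denom=8−1·7/48=377/48; d'=(22−1·79/72)/(377/48)=3010/1131
back: M4=3010/1131
back: M3=79/72−7/48·3010/1131=802/1131
back: M2=-158/63−8/21·802/1131=-3142/1131
back: M1=7/4−1/8·-3142/1131=2372/1131
M: M0=0, M1=2372/1131, M2=-3142/1131, M3=802/1131, M4=3010/1131, M5=0
seg 0: a=-2, c=M0/2=0, d=(M1−M0)/(6·3)=1186/10179, b=Δ0−h0·(2M0+M1)/6=-521/377
seg 1: a=-3, c=M1/2=1186/1131, d=(M2−M1)/(6·1)=-919/1131, b=Δ1−h1·(2M1+M2)/6=665/377
seg 2: a=-1, c=M2/2=-1571/1131, d=(M3−M2)/(6·3)=68/351, b=Δ2−h2·(2M2+M3)/6=1610/1131
seg 3: a=-4, c=M3/2=401/1131, d=(M4−M3)/(6·1)=368/1131, b=Δ3−h3·(2M3+M4)/6=-1900/1131
seg 4: a=-5, c=M4/2=1505/1131, d=(M5−M4)/(6·3)=-1505/10179, b=Δ4−h4·(2M4+M5)/6=2/377
t_q=3/2 → seg 0, τ=3/2; S=-2+-521/377·τ+0·τ²+1186/10179·τ³=-5549/1508

  seg 0: a=-2 b=-521/377 c=0 d=1186/10179
  seg 1: a=-3 b=665/377 c=1186/1131 d=-919/1131
  seg 2: a=-1 b=1610/1131 c=-1571/1131 d=68/351
  seg 3: a=-4 b=-1900/1131 c=401/1131 d=368/1131
  seg 4: a=-5 b=2/377 c=1505/1131 d=-1505/10179
S(3/2) = -5549/1508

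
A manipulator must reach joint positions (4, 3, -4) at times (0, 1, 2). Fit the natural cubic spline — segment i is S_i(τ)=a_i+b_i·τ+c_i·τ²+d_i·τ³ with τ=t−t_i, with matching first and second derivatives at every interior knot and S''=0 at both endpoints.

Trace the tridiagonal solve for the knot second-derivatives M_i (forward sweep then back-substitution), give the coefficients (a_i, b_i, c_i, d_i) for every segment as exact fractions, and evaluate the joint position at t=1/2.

  seg 0: a=4 b=1/2 c=0 d=-3/2
  seg 1: a=3 b=-4 c=-9/2 d=3/2
S(1/2) = 65/16

Δ: Δ0=-1, Δ1=-7
row 1: diag=4, rhs=-36; c'=1/4, d'=-9
back: M1=-9
M: M0=0, M1=-9, M2=0
seg 0: a=4, c=M0/2=0, d=(M1−M0)/(6·1)=-3/2, b=Δ0−h0·(2M0+M1)/6=1/2
seg 1: a=3, c=M1/2=-9/2, d=(M2−M1)/(6·1)=3/2, b=Δ1−h1·(2M1+M2)/6=-4
t_q=1/2 → seg 0, τ=1/2; S=4+1/2·τ+0·τ²+-3/2·τ³=65/16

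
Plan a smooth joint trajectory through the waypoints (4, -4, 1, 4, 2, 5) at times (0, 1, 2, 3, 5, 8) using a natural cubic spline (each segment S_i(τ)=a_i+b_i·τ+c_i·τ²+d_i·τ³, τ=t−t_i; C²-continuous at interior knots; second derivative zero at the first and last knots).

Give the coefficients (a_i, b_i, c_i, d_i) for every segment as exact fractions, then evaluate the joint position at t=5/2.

  seg 0: a=4 b=-185/16 c=0 d=57/16
  seg 1: a=-4 b=-7/8 c=171/16 d=-77/16
  seg 2: a=1 b=97/16 c=-15/4 d=11/16
  seg 3: a=4 b=5/8 c=-27/16 d=7/16
  seg 4: a=2 b=-7/8 c=15/16 d=-5/48
S(5/2) = 407/128

Δ: Δ0=-8, Δ1=5, Δ2=3, Δ3=-1, Δ4=1
row 1: diag=4, rhs=78; c'=1/4, d'=39/2
row 2: denom=4−1·1/4=15/4; d'=(-12−1·39/2)/(15/4)=-42/5
row 3: denom=6−1·4/15=86/15; d'=(-24−1·-42/5)/(86/15)=-117/43
row 4: denom=10−2·15/43=400/43; d'=(12−2·-117/43)/(400/43)=15/8
back: M4=15/8
back: M3=-117/43−15/43·15/8=-27/8
back: M2=-42/5−4/15·-27/8=-15/2
back: M1=39/2−1/4·-15/2=171/8
M: M0=0, M1=171/8, M2=-15/2, M3=-27/8, M4=15/8, M5=0
seg 0: a=4, c=M0/2=0, d=(M1−M0)/(6·1)=57/16, b=Δ0−h0·(2M0+M1)/6=-185/16
seg 1: a=-4, c=M1/2=171/16, d=(M2−M1)/(6·1)=-77/16, b=Δ1−h1·(2M1+M2)/6=-7/8
seg 2: a=1, c=M2/2=-15/4, d=(M3−M2)/(6·1)=11/16, b=Δ2−h2·(2M2+M3)/6=97/16
seg 3: a=4, c=M3/2=-27/16, d=(M4−M3)/(6·2)=7/16, b=Δ3−h3·(2M3+M4)/6=5/8
seg 4: a=2, c=M4/2=15/16, d=(M5−M4)/(6·3)=-5/48, b=Δ4−h4·(2M4+M5)/6=-7/8
t_q=5/2 → seg 2, τ=1/2; S=1+97/16·τ+-15/4·τ²+11/16·τ³=407/128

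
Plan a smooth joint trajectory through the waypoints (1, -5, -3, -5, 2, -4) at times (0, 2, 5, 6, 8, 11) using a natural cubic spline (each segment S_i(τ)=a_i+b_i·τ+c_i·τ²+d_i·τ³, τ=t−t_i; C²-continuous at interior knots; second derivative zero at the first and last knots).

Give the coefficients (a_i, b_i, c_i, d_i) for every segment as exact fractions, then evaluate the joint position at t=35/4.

Δ: Δ0=-3, Δ1=2/3, Δ2=-2, Δ3=7/2, Δ4=-2
row 1: diag=10, rhs=22; c'=3/10, d'=11/5
row 2: denom=8−3·3/10=71/10; d'=(-16−3·11/5)/(71/10)=-226/71
row 3: denom=6−1·10/71=416/71; d'=(33−1·-226/71)/(416/71)=2569/416
row 4: denom=10−2·71/208=969/104; d'=(-33−2·2569/416)/(969/104)=-9433/1938
back: M4=-9433/1938
back: M3=2569/416−71/208·-9433/1938=7594/969
back: M2=-226/71−10/71·7594/969=-4154/969
back: M1=11/5−3/10·-4154/969=1126/323
M: M0=0, M1=1126/323, M2=-4154/969, M3=7594/969, M4=-9433/1938, M5=0
seg 0: a=1, c=M0/2=0, d=(M1−M0)/(6·2)=563/1938, b=Δ0−h0·(2M0+M1)/6=-4033/969
seg 1: a=-5, c=M1/2=563/323, d=(M2−M1)/(6·3)=-3766/8721, b=Δ1−h1·(2M1+M2)/6=-655/969
seg 2: a=-3, c=M2/2=-2077/969, d=(M3−M2)/(6·1)=1958/969, b=Δ2−h2·(2M2+M3)/6=-107/57
seg 3: a=-5, c=M3/2=3797/969, d=(M4−M3)/(6·2)=-8207/7752, b=Δ3−h3·(2M3+M4)/6=-33/323
seg 4: a=2, c=M4/2=-9433/3876, d=(M5−M4)/(6·3)=9433/34884, b=Δ4−h4·(2M4+M5)/6=5557/1938
t_q=35/4 → seg 4, τ=3/4; S=2+5557/1938·τ+-9433/3876·τ²+9433/34884·τ³=239437/82688

  seg 0: a=1 b=-4033/969 c=0 d=563/1938
  seg 1: a=-5 b=-655/969 c=563/323 d=-3766/8721
  seg 2: a=-3 b=-107/57 c=-2077/969 d=1958/969
  seg 3: a=-5 b=-33/323 c=3797/969 d=-8207/7752
  seg 4: a=2 b=5557/1938 c=-9433/3876 d=9433/34884
S(35/4) = 239437/82688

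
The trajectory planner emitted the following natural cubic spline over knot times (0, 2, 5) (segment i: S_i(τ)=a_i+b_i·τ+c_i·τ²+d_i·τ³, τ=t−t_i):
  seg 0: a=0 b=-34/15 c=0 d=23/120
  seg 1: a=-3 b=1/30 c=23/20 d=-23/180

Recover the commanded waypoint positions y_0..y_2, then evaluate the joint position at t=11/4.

y_0=0 y_1=-3 y_2=4
S(11/4) = -3049/1280

y_0 = S_0(0) = a_0 = 0
y_1 = S_1(0) = a_1 = -3
y_2 = S_1(3) = 4
t_q=11/4 is in segment 1 (τ=3/4); S_1(τ)=-3049/1280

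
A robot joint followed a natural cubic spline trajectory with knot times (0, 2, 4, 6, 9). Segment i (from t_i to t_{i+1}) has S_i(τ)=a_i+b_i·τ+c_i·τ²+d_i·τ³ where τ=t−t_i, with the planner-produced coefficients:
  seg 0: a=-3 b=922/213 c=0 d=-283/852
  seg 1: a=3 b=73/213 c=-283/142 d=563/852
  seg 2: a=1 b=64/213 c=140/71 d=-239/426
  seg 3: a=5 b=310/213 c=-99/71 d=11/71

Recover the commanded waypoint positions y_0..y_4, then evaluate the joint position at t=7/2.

y_0 = S_0(0) = a_0 = -3
y_1 = S_1(0) = a_1 = 3
y_2 = S_2(0) = a_2 = 1
y_3 = S_3(0) = a_3 = 5
y_4 = S_3(3) = 1
t_q=7/2 is in segment 1 (τ=3/2); S_1(τ)=2863/2272

y_0=-3 y_1=3 y_2=1 y_3=5 y_4=1
S(7/2) = 2863/2272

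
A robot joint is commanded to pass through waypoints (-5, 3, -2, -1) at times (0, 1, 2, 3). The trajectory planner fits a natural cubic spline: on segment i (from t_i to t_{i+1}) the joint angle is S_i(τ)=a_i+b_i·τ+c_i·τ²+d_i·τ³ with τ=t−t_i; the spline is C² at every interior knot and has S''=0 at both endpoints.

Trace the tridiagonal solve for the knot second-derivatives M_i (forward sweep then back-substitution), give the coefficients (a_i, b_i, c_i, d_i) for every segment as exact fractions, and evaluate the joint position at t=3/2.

Δ: Δ0=8, Δ1=-5, Δ2=1
row 1: diag=4, rhs=-78; c'=1/4, d'=-39/2
row 2: denom=4−1·1/4=15/4; d'=(36−1·-39/2)/(15/4)=74/5
back: M2=74/5
back: M1=-39/2−1/4·74/5=-116/5
M: M0=0, M1=-116/5, M2=74/5, M3=0
seg 0: a=-5, c=M0/2=0, d=(M1−M0)/(6·1)=-58/15, b=Δ0−h0·(2M0+M1)/6=178/15
seg 1: a=3, c=M1/2=-58/5, d=(M2−M1)/(6·1)=19/3, b=Δ1−h1·(2M1+M2)/6=4/15
seg 2: a=-2, c=M2/2=37/5, d=(M3−M2)/(6·1)=-37/15, b=Δ2−h2·(2M2+M3)/6=-59/15
t_q=3/2 → seg 1, τ=1/2; S=3+4/15·τ+-58/5·τ²+19/3·τ³=41/40

  seg 0: a=-5 b=178/15 c=0 d=-58/15
  seg 1: a=3 b=4/15 c=-58/5 d=19/3
  seg 2: a=-2 b=-59/15 c=37/5 d=-37/15
S(3/2) = 41/40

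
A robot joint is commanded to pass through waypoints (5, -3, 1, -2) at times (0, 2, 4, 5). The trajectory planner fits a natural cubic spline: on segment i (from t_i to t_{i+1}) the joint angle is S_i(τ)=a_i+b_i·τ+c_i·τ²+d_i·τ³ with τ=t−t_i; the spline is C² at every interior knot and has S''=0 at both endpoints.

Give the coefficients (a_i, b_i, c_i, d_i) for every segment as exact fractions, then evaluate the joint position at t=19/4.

  seg 0: a=5 b=-67/11 c=0 d=23/44
  seg 1: a=-3 b=2/11 c=69/22 d=-49/44
  seg 2: a=1 b=-7/11 c=-39/11 d=13/11
S(19/4) = -685/704

Δ: Δ0=-4, Δ1=2, Δ2=-3
row 1: diag=8, rhs=36; c'=1/4, d'=9/2
row 2: denom=6−2·1/4=11/2; d'=(-30−2·9/2)/(11/2)=-78/11
back: M2=-78/11
back: M1=9/2−1/4·-78/11=69/11
M: M0=0, M1=69/11, M2=-78/11, M3=0
seg 0: a=5, c=M0/2=0, d=(M1−M0)/(6·2)=23/44, b=Δ0−h0·(2M0+M1)/6=-67/11
seg 1: a=-3, c=M1/2=69/22, d=(M2−M1)/(6·2)=-49/44, b=Δ1−h1·(2M1+M2)/6=2/11
seg 2: a=1, c=M2/2=-39/11, d=(M3−M2)/(6·1)=13/11, b=Δ2−h2·(2M2+M3)/6=-7/11
t_q=19/4 → seg 2, τ=3/4; S=1+-7/11·τ+-39/11·τ²+13/11·τ³=-685/704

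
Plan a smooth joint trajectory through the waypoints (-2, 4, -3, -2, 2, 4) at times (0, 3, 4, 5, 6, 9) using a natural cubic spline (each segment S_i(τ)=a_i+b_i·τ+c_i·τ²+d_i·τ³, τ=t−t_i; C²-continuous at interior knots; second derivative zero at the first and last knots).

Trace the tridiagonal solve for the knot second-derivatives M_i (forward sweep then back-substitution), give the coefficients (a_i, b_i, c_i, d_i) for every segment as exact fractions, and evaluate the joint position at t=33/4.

Δ: Δ0=2, Δ1=-7, Δ2=1, Δ3=4, Δ4=2/3
row 1: diag=8, rhs=-54; c'=1/8, d'=-27/4
row 2: denom=4−1·1/8=31/8; d'=(48−1·-27/4)/(31/8)=438/31
row 3: denom=4−1·8/31=116/31; d'=(18−1·438/31)/(116/31)=30/29
row 4: denom=8−1·31/116=897/116; d'=(-20−1·30/29)/(897/116)=-2440/897
back: M4=-2440/897
back: M3=30/29−31/116·-2440/897=1580/897
back: M2=438/31−8/31·1580/897=12266/897
back: M1=-27/4−1/8·12266/897=-7588/897
M: M0=0, M1=-7588/897, M2=12266/897, M3=1580/897, M4=-2440/897, M5=0
seg 0: a=-2, c=M0/2=0, d=(M1−M0)/(6·3)=-3794/8073, b=Δ0−h0·(2M0+M1)/6=5588/897
seg 1: a=4, c=M1/2=-3794/897, d=(M2−M1)/(6·1)=1103/299, b=Δ1−h1·(2M1+M2)/6=-5794/897
seg 2: a=-3, c=M2/2=6133/897, d=(M3−M2)/(6·1)=-137/69, b=Δ2−h2·(2M2+M3)/6=-3455/897
seg 3: a=-2, c=M3/2=790/897, d=(M4−M3)/(6·1)=-670/897, b=Δ3−h3·(2M3+M4)/6=1156/299
seg 4: a=2, c=M4/2=-1220/897, d=(M5−M4)/(6·3)=1220/8073, b=Δ4−h4·(2M4+M5)/6=3038/897
t_q=33/4 → seg 4, τ=9/4; S=2+3038/897·τ+-1220/897·τ²+1220/8073·τ³=21319/4784

  seg 0: a=-2 b=5588/897 c=0 d=-3794/8073
  seg 1: a=4 b=-5794/897 c=-3794/897 d=1103/299
  seg 2: a=-3 b=-3455/897 c=6133/897 d=-137/69
  seg 3: a=-2 b=1156/299 c=790/897 d=-670/897
  seg 4: a=2 b=3038/897 c=-1220/897 d=1220/8073
S(33/4) = 21319/4784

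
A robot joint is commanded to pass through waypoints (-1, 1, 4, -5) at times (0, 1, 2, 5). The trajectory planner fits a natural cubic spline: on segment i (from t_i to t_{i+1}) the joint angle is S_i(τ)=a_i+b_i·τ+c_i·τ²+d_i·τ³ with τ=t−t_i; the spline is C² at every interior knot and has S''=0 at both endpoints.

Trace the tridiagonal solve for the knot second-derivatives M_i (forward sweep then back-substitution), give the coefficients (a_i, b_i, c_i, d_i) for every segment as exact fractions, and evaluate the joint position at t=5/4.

  seg 0: a=-1 b=48/31 c=0 d=14/31
  seg 1: a=1 b=90/31 c=42/31 d=-39/31
  seg 2: a=4 b=57/31 c=-75/31 d=25/93
S(5/4) = 3553/1984

Δ: Δ0=2, Δ1=3, Δ2=-3
row 1: diag=4, rhs=6; c'=1/4, d'=3/2
row 2: denom=8−1·1/4=31/4; d'=(-36−1·3/2)/(31/4)=-150/31
back: M2=-150/31
back: M1=3/2−1/4·-150/31=84/31
M: M0=0, M1=84/31, M2=-150/31, M3=0
seg 0: a=-1, c=M0/2=0, d=(M1−M0)/(6·1)=14/31, b=Δ0−h0·(2M0+M1)/6=48/31
seg 1: a=1, c=M1/2=42/31, d=(M2−M1)/(6·1)=-39/31, b=Δ1−h1·(2M1+M2)/6=90/31
seg 2: a=4, c=M2/2=-75/31, d=(M3−M2)/(6·3)=25/93, b=Δ2−h2·(2M2+M3)/6=57/31
t_q=5/4 → seg 1, τ=1/4; S=1+90/31·τ+42/31·τ²+-39/31·τ³=3553/1984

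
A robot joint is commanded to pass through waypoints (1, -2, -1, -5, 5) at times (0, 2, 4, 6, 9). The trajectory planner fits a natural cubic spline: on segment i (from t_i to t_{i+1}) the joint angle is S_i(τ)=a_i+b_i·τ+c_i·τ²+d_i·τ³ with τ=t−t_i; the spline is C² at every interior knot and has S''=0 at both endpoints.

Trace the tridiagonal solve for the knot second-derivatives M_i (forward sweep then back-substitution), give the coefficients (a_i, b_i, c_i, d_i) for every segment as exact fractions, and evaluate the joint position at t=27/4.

Δ: Δ0=-3/2, Δ1=1/2, Δ2=-2, Δ3=10/3
row 1: diag=8, rhs=12; c'=1/4, d'=3/2
row 2: denom=8−2·1/4=15/2; d'=(-15−2·3/2)/(15/2)=-12/5
row 3: denom=10−2·4/15=142/15; d'=(32−2·-12/5)/(142/15)=276/71
back: M3=276/71
back: M2=-12/5−4/15·276/71=-244/71
back: M1=3/2−1/4·-244/71=335/142
M: M0=0, M1=335/142, M2=-244/71, M3=276/71, M4=0
seg 0: a=1, c=M0/2=0, d=(M1−M0)/(6·2)=335/1704, b=Δ0−h0·(2M0+M1)/6=-487/213
seg 1: a=-2, c=M1/2=335/284, d=(M2−M1)/(6·2)=-823/1704, b=Δ1−h1·(2M1+M2)/6=31/426
seg 2: a=-1, c=M2/2=-122/71, d=(M3−M2)/(6·2)=130/213, b=Δ2−h2·(2M2+M3)/6=-214/213
seg 3: a=-5, c=M3/2=138/71, d=(M4−M3)/(6·3)=-46/213, b=Δ3−h3·(2M3+M4)/6=-118/213
t_q=27/4 → seg 3, τ=3/4; S=-5+-118/213·τ+138/71·τ²+-46/213·τ³=-10027/2272

  seg 0: a=1 b=-487/213 c=0 d=335/1704
  seg 1: a=-2 b=31/426 c=335/284 d=-823/1704
  seg 2: a=-1 b=-214/213 c=-122/71 d=130/213
  seg 3: a=-5 b=-118/213 c=138/71 d=-46/213
S(27/4) = -10027/2272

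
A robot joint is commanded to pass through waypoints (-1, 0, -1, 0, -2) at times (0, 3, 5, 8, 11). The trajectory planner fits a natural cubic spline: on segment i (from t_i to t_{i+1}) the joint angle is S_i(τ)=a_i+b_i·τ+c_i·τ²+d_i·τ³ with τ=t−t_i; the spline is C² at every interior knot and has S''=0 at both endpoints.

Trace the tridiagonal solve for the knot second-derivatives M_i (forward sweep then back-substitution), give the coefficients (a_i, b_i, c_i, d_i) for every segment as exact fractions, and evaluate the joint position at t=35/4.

  seg 0: a=-1 b=473/708 c=0 d=-79/2124
  seg 1: a=0 b=-119/354 c=-79/236 d=179/1416
  seg 2: a=-1 b=-28/177 c=25/59 d=-46/531
  seg 3: a=0 b=8/177 c=-21/59 d=7/177
S(35/4) = -565/3776

Δ: Δ0=1/3, Δ1=-1/2, Δ2=1/3, Δ3=-2/3
row 1: diag=10, rhs=-5; c'=1/5, d'=-1/2
row 2: denom=10−2·1/5=48/5; d'=(5−2·-1/2)/(48/5)=5/8
row 3: denom=12−3·5/16=177/16; d'=(-6−3·5/8)/(177/16)=-42/59
back: M3=-42/59
back: M2=5/8−5/16·-42/59=50/59
back: M1=-1/2−1/5·50/59=-79/118
M: M0=0, M1=-79/118, M2=50/59, M3=-42/59, M4=0
seg 0: a=-1, c=M0/2=0, d=(M1−M0)/(6·3)=-79/2124, b=Δ0−h0·(2M0+M1)/6=473/708
seg 1: a=0, c=M1/2=-79/236, d=(M2−M1)/(6·2)=179/1416, b=Δ1−h1·(2M1+M2)/6=-119/354
seg 2: a=-1, c=M2/2=25/59, d=(M3−M2)/(6·3)=-46/531, b=Δ2−h2·(2M2+M3)/6=-28/177
seg 3: a=0, c=M3/2=-21/59, d=(M4−M3)/(6·3)=7/177, b=Δ3−h3·(2M3+M4)/6=8/177
t_q=35/4 → seg 3, τ=3/4; S=0+8/177·τ+-21/59·τ²+7/177·τ³=-565/3776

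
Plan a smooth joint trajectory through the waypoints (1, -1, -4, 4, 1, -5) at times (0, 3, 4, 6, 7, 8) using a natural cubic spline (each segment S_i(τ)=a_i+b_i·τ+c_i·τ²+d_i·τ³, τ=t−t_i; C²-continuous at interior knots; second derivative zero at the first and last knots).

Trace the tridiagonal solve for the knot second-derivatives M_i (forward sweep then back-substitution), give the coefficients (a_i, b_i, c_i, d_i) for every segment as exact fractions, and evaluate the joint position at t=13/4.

Δ: Δ0=-2/3, Δ1=-3, Δ2=4, Δ3=-3, Δ4=-6
row 1: diag=8, rhs=-14; c'=1/8, d'=-7/4
row 2: denom=6−1·1/8=47/8; d'=(42−1·-7/4)/(47/8)=350/47
row 3: denom=6−2·16/47=250/47; d'=(-42−2·350/47)/(250/47)=-1337/125
row 4: denom=4−1·47/250=953/250; d'=(-18−1·-1337/125)/(953/250)=-1826/953
back: M4=-1826/953
back: M3=-1337/125−47/250·-1826/953=-9850/953
back: M2=350/47−16/47·-9850/953=10450/953
back: M1=-7/4−1/8·10450/953=-2974/953
M: M0=0, M1=-2974/953, M2=10450/953, M3=-9850/953, M4=-1826/953, M5=0
seg 0: a=1, c=M0/2=0, d=(M1−M0)/(6·3)=-1487/8577, b=Δ0−h0·(2M0+M1)/6=2555/2859
seg 1: a=-1, c=M1/2=-1487/953, d=(M2−M1)/(6·1)=6712/2859, b=Δ1−h1·(2M1+M2)/6=-10828/2859
seg 2: a=-4, c=M2/2=5225/953, d=(M3−M2)/(6·2)=-5075/2859, b=Δ2−h2·(2M2+M3)/6=386/2859
seg 3: a=4, c=M3/2=-4925/953, d=(M4−M3)/(6·1)=4012/2859, b=Δ3−h3·(2M3+M4)/6=2186/2859
seg 4: a=1, c=M4/2=-913/953, d=(M5−M4)/(6·1)=913/2859, b=Δ4−h4·(2M4+M5)/6=-15328/2859
t_q=13/4 → seg 1, τ=1/4; S=-1+-10828/2859·τ+-1487/953·τ²+6712/2859·τ³=-30613/15248

  seg 0: a=1 b=2555/2859 c=0 d=-1487/8577
  seg 1: a=-1 b=-10828/2859 c=-1487/953 d=6712/2859
  seg 2: a=-4 b=386/2859 c=5225/953 d=-5075/2859
  seg 3: a=4 b=2186/2859 c=-4925/953 d=4012/2859
  seg 4: a=1 b=-15328/2859 c=-913/953 d=913/2859
S(13/4) = -30613/15248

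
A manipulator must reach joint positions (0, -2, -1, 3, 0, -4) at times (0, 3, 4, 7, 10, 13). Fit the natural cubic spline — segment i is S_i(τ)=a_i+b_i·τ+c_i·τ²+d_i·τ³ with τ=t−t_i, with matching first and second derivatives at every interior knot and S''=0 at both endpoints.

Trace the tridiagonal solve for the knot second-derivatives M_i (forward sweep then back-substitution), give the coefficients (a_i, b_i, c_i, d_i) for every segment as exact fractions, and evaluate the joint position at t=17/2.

Δ: Δ0=-2/3, Δ1=1, Δ2=4/3, Δ3=-1, Δ4=-4/3
row 1: diag=8, rhs=10; c'=1/8, d'=5/4
row 2: denom=8−1·1/8=63/8; d'=(2−1·5/4)/(63/8)=2/21
row 3: denom=12−3·8/21=76/7; d'=(-14−3·2/21)/(76/7)=-25/19
row 4: denom=12−3·21/76=849/76; d'=(-2−3·-25/19)/(849/76)=148/849
back: M4=148/849
back: M3=-25/19−21/76·148/849=-386/283
back: M2=2/21−8/21·-386/283=174/283
back: M1=5/4−1/8·174/283=332/283
M: M0=0, M1=332/283, M2=174/283, M3=-386/283, M4=148/849, M5=0
seg 0: a=0, c=M0/2=0, d=(M1−M0)/(6·3)=166/2547, b=Δ0−h0·(2M0+M1)/6=-1064/849
seg 1: a=-2, c=M1/2=166/283, d=(M2−M1)/(6·1)=-79/849, b=Δ1−h1·(2M1+M2)/6=430/849
seg 2: a=-1, c=M2/2=87/283, d=(M3−M2)/(6·3)=-280/2547, b=Δ2−h2·(2M2+M3)/6=1189/849
seg 3: a=3, c=M3/2=-193/283, d=(M4−M3)/(6·3)=653/7641, b=Δ3−h3·(2M3+M4)/6=235/849
seg 4: a=0, c=M4/2=74/849, d=(M5−M4)/(6·3)=-74/7641, b=Δ4−h4·(2M4+M5)/6=-1280/849
t_q=17/2 → seg 3, τ=3/2; S=3+235/849·τ+-193/283·τ²+653/7641·τ³=4911/2264

  seg 0: a=0 b=-1064/849 c=0 d=166/2547
  seg 1: a=-2 b=430/849 c=166/283 d=-79/849
  seg 2: a=-1 b=1189/849 c=87/283 d=-280/2547
  seg 3: a=3 b=235/849 c=-193/283 d=653/7641
  seg 4: a=0 b=-1280/849 c=74/849 d=-74/7641
S(17/2) = 4911/2264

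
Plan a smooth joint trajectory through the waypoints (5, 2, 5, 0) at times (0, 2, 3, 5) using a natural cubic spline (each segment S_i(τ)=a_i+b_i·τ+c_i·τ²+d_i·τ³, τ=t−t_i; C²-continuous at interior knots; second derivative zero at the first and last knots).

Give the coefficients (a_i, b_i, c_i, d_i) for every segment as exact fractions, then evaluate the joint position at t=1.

  seg 0: a=5 b=-47/14 c=0 d=13/28
  seg 1: a=2 b=31/14 c=39/14 d=-2
  seg 2: a=5 b=25/14 c=-45/14 d=15/28
S(1) = 59/28

Δ: Δ0=-3/2, Δ1=3, Δ2=-5/2
row 1: diag=6, rhs=27; c'=1/6, d'=9/2
row 2: denom=6−1·1/6=35/6; d'=(-33−1·9/2)/(35/6)=-45/7
back: M2=-45/7
back: M1=9/2−1/6·-45/7=39/7
M: M0=0, M1=39/7, M2=-45/7, M3=0
seg 0: a=5, c=M0/2=0, d=(M1−M0)/(6·2)=13/28, b=Δ0−h0·(2M0+M1)/6=-47/14
seg 1: a=2, c=M1/2=39/14, d=(M2−M1)/(6·1)=-2, b=Δ1−h1·(2M1+M2)/6=31/14
seg 2: a=5, c=M2/2=-45/14, d=(M3−M2)/(6·2)=15/28, b=Δ2−h2·(2M2+M3)/6=25/14
t_q=1 → seg 0, τ=1; S=5+-47/14·τ+0·τ²+13/28·τ³=59/28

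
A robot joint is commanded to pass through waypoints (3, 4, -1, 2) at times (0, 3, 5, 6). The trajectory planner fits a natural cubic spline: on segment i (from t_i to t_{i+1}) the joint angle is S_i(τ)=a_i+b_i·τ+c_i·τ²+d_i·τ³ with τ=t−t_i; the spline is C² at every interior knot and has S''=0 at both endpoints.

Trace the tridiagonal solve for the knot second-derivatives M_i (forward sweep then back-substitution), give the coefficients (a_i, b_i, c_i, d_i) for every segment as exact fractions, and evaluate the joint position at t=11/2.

  seg 0: a=3 b=11/6 c=0 d=-1/6
  seg 1: a=4 b=-8/3 c=-3/2 d=19/24
  seg 2: a=-1 b=5/6 c=13/4 d=-13/12
S(11/2) = 3/32

Δ: Δ0=1/3, Δ1=-5/2, Δ2=3
row 1: diag=10, rhs=-17; c'=1/5, d'=-17/10
row 2: denom=6−2·1/5=28/5; d'=(33−2·-17/10)/(28/5)=13/2
back: M2=13/2
back: M1=-17/10−1/5·13/2=-3
M: M0=0, M1=-3, M2=13/2, M3=0
seg 0: a=3, c=M0/2=0, d=(M1−M0)/(6·3)=-1/6, b=Δ0−h0·(2M0+M1)/6=11/6
seg 1: a=4, c=M1/2=-3/2, d=(M2−M1)/(6·2)=19/24, b=Δ1−h1·(2M1+M2)/6=-8/3
seg 2: a=-1, c=M2/2=13/4, d=(M3−M2)/(6·1)=-13/12, b=Δ2−h2·(2M2+M3)/6=5/6
t_q=11/2 → seg 2, τ=1/2; S=-1+5/6·τ+13/4·τ²+-13/12·τ³=3/32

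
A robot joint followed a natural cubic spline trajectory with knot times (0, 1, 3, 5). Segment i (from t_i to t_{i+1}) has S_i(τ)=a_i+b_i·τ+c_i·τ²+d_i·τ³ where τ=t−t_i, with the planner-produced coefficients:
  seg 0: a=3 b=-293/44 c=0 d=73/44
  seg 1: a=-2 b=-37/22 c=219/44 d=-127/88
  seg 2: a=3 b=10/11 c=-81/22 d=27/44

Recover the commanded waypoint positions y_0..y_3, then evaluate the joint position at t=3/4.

y_0 = S_0(0) = a_0 = 3
y_1 = S_1(0) = a_1 = -2
y_2 = S_2(0) = a_2 = 3
y_3 = S_2(2) = -5
t_q=3/4 is in segment 0 (τ=3/4); S_0(τ)=-3645/2816

y_0=3 y_1=-2 y_2=3 y_3=-5
S(3/4) = -3645/2816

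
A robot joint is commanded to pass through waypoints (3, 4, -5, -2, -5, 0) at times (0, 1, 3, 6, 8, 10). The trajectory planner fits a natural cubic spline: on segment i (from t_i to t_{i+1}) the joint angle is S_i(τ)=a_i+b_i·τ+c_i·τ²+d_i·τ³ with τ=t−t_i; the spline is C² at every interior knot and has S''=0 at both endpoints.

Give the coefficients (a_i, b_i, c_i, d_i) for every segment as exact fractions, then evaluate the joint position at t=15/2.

  seg 0: a=3 b=2153/956 c=0 d=-1197/956
  seg 1: a=4 b=-719/478 c=-3591/956 d=2159/1912
  seg 2: a=-5 b=-712/239 c=1443/478 d=-809/1434
  seg 3: a=-2 b=-47/478 c=-492/239 d=649/956
  seg 4: a=-5 b=-89/478 c=963/478 d=-321/956
S(15/2) = -34325/7648

Δ: Δ0=1, Δ1=-9/2, Δ2=1, Δ3=-3/2, Δ4=5/2
row 1: diag=6, rhs=-33; c'=1/3, d'=-11/2
row 2: denom=10−2·1/3=28/3; d'=(33−2·-11/2)/(28/3)=33/7
row 3: denom=10−3·9/28=253/28; d'=(-15−3·33/7)/(253/28)=-816/253
row 4: denom=8−2·56/253=1912/253; d'=(24−2·-816/253)/(1912/253)=963/239
back: M4=963/239
back: M3=-816/253−56/253·963/239=-984/239
back: M2=33/7−9/28·-984/239=1443/239
back: M1=-11/2−1/3·1443/239=-3591/478
M: M0=0, M1=-3591/478, M2=1443/239, M3=-984/239, M4=963/239, M5=0
seg 0: a=3, c=M0/2=0, d=(M1−M0)/(6·1)=-1197/956, b=Δ0−h0·(2M0+M1)/6=2153/956
seg 1: a=4, c=M1/2=-3591/956, d=(M2−M1)/(6·2)=2159/1912, b=Δ1−h1·(2M1+M2)/6=-719/478
seg 2: a=-5, c=M2/2=1443/478, d=(M3−M2)/(6·3)=-809/1434, b=Δ2−h2·(2M2+M3)/6=-712/239
seg 3: a=-2, c=M3/2=-492/239, d=(M4−M3)/(6·2)=649/956, b=Δ3−h3·(2M3+M4)/6=-47/478
seg 4: a=-5, c=M4/2=963/478, d=(M5−M4)/(6·2)=-321/956, b=Δ4−h4·(2M4+M5)/6=-89/478
t_q=15/2 → seg 3, τ=3/2; S=-2+-47/478·τ+-492/239·τ²+649/956·τ³=-34325/7648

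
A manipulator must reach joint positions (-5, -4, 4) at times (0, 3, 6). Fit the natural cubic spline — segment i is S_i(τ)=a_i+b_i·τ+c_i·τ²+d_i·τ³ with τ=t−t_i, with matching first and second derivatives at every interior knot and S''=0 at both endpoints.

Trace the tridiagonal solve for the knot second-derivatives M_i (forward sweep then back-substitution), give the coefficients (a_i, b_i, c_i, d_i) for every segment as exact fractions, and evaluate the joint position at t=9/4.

  seg 0: a=-5 b=-1/4 c=0 d=7/108
  seg 1: a=-4 b=3/2 c=7/12 d=-7/108
S(9/4) = -1235/256

Δ: Δ0=1/3, Δ1=8/3
row 1: diag=12, rhs=14; c'=1/4, d'=7/6
back: M1=7/6
M: M0=0, M1=7/6, M2=0
seg 0: a=-5, c=M0/2=0, d=(M1−M0)/(6·3)=7/108, b=Δ0−h0·(2M0+M1)/6=-1/4
seg 1: a=-4, c=M1/2=7/12, d=(M2−M1)/(6·3)=-7/108, b=Δ1−h1·(2M1+M2)/6=3/2
t_q=9/4 → seg 0, τ=9/4; S=-5+-1/4·τ+0·τ²+7/108·τ³=-1235/256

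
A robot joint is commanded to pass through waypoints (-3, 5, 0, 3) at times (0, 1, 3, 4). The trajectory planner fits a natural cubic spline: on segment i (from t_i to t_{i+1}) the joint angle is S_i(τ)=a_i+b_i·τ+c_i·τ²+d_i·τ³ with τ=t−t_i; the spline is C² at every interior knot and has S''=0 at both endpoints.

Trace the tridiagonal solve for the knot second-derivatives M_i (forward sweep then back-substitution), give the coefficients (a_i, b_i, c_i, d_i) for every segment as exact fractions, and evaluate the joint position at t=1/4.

  seg 0: a=-3 b=165/16 c=0 d=-37/16
  seg 1: a=5 b=27/8 c=-111/16 d=2
  seg 2: a=0 b=-3/8 c=81/16 d=-27/16
S(1/4) = -469/1024

Δ: Δ0=8, Δ1=-5/2, Δ2=3
row 1: diag=6, rhs=-63; c'=1/3, d'=-21/2
row 2: denom=6−2·1/3=16/3; d'=(33−2·-21/2)/(16/3)=81/8
back: M2=81/8
back: M1=-21/2−1/3·81/8=-111/8
M: M0=0, M1=-111/8, M2=81/8, M3=0
seg 0: a=-3, c=M0/2=0, d=(M1−M0)/(6·1)=-37/16, b=Δ0−h0·(2M0+M1)/6=165/16
seg 1: a=5, c=M1/2=-111/16, d=(M2−M1)/(6·2)=2, b=Δ1−h1·(2M1+M2)/6=27/8
seg 2: a=0, c=M2/2=81/16, d=(M3−M2)/(6·1)=-27/16, b=Δ2−h2·(2M2+M3)/6=-3/8
t_q=1/4 → seg 0, τ=1/4; S=-3+165/16·τ+0·τ²+-37/16·τ³=-469/1024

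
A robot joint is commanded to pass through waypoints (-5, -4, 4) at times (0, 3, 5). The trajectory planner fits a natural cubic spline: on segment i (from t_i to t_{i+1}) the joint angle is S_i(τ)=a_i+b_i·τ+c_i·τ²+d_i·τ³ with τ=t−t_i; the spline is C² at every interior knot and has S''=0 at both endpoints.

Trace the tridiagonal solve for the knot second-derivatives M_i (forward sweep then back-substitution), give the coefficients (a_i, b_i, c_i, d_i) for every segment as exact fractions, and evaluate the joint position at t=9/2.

Δ: Δ0=1/3, Δ1=4
row 1: diag=10, rhs=22; c'=1/5, d'=11/5
back: M1=11/5
M: M0=0, M1=11/5, M2=0
seg 0: a=-5, c=M0/2=0, d=(M1−M0)/(6·3)=11/90, b=Δ0−h0·(2M0+M1)/6=-23/30
seg 1: a=-4, c=M1/2=11/10, d=(M2−M1)/(6·2)=-11/60, b=Δ1−h1·(2M1+M2)/6=38/15
t_q=9/2 → seg 1, τ=3/2; S=-4+38/15·τ+11/10·τ²+-11/60·τ³=53/32

  seg 0: a=-5 b=-23/30 c=0 d=11/90
  seg 1: a=-4 b=38/15 c=11/10 d=-11/60
S(9/2) = 53/32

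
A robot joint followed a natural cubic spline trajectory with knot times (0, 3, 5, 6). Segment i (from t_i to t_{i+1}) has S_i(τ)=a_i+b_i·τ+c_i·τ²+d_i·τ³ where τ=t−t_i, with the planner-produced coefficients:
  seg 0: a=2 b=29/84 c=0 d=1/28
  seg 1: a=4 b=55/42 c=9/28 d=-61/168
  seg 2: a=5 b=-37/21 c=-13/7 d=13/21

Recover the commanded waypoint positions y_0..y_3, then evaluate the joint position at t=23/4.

y_0 = S_0(0) = a_0 = 2
y_1 = S_1(0) = a_1 = 4
y_2 = S_2(0) = a_2 = 5
y_3 = S_2(1) = 2
t_q=23/4 is in segment 2 (τ=3/4); S_2(τ)=1297/448

y_0=2 y_1=4 y_2=5 y_3=2
S(23/4) = 1297/448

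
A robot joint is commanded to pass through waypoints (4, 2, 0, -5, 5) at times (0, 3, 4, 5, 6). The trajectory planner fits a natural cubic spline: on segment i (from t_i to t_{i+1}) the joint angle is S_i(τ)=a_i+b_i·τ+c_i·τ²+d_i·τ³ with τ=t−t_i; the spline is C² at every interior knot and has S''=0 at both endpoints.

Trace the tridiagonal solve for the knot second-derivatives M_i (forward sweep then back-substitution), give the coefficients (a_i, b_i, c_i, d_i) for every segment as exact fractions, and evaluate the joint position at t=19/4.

  seg 0: a=4 b=-295/348 c=0 d=7/348
  seg 1: a=2 b=-53/174 c=21/116 d=-653/348
  seg 2: a=0 b=-1939/348 c=-158/29 d=2095/348
  seg 3: a=-5 b=277/174 c=1463/116 d=-1463/348
S(19/4) = -34921/7424

Δ: Δ0=-2/3, Δ1=-2, Δ2=-5, Δ3=10
row 1: diag=8, rhs=-8; c'=1/8, d'=-1
row 2: denom=4−1·1/8=31/8; d'=(-18−1·-1)/(31/8)=-136/31
row 3: denom=4−1·8/31=116/31; d'=(90−1·-136/31)/(116/31)=1463/58
back: M3=1463/58
back: M2=-136/31−8/31·1463/58=-316/29
back: M1=-1−1/8·-316/29=21/58
M: M0=0, M1=21/58, M2=-316/29, M3=1463/58, M4=0
seg 0: a=4, c=M0/2=0, d=(M1−M0)/(6·3)=7/348, b=Δ0−h0·(2M0+M1)/6=-295/348
seg 1: a=2, c=M1/2=21/116, d=(M2−M1)/(6·1)=-653/348, b=Δ1−h1·(2M1+M2)/6=-53/174
seg 2: a=0, c=M2/2=-158/29, d=(M3−M2)/(6·1)=2095/348, b=Δ2−h2·(2M2+M3)/6=-1939/348
seg 3: a=-5, c=M3/2=1463/116, d=(M4−M3)/(6·1)=-1463/348, b=Δ3−h3·(2M3+M4)/6=277/174
t_q=19/4 → seg 2, τ=3/4; S=0+-1939/348·τ+-158/29·τ²+2095/348·τ³=-34921/7424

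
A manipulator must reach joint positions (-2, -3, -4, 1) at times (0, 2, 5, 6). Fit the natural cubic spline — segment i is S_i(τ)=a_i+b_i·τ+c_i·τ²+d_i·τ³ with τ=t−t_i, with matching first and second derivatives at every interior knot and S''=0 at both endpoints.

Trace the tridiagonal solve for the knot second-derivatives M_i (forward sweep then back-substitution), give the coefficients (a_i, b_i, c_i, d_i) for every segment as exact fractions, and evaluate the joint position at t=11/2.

Δ: Δ0=-1/2, Δ1=-1/3, Δ2=5
row 1: diag=10, rhs=1; c'=3/10, d'=1/10
row 2: denom=8−3·3/10=71/10; d'=(32−3·1/10)/(71/10)=317/71
back: M2=317/71
back: M1=1/10−3/10·317/71=-88/71
M: M0=0, M1=-88/71, M2=317/71, M3=0
seg 0: a=-2, c=M0/2=0, d=(M1−M0)/(6·2)=-22/213, b=Δ0−h0·(2M0+M1)/6=-37/426
seg 1: a=-3, c=M1/2=-44/71, d=(M2−M1)/(6·3)=45/142, b=Δ1−h1·(2M1+M2)/6=-565/426
seg 2: a=-4, c=M2/2=317/142, d=(M3−M2)/(6·1)=-317/426, b=Δ2−h2·(2M2+M3)/6=748/213
t_q=11/2 → seg 2, τ=1/2; S=-4+748/213·τ+317/142·τ²+-317/426·τ³=-2021/1136

  seg 0: a=-2 b=-37/426 c=0 d=-22/213
  seg 1: a=-3 b=-565/426 c=-44/71 d=45/142
  seg 2: a=-4 b=748/213 c=317/142 d=-317/426
S(11/2) = -2021/1136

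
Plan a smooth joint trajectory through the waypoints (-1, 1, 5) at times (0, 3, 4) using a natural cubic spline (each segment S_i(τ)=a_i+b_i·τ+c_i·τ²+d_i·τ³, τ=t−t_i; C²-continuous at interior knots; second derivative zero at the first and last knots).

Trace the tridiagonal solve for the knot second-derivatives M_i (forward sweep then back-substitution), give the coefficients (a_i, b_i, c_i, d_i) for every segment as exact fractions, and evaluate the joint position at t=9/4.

  seg 0: a=-1 b=-7/12 c=0 d=5/36
  seg 1: a=1 b=19/6 c=5/4 d=-5/12
S(9/4) = -187/256

Δ: Δ0=2/3, Δ1=4
row 1: diag=8, rhs=20; c'=1/8, d'=5/2
back: M1=5/2
M: M0=0, M1=5/2, M2=0
seg 0: a=-1, c=M0/2=0, d=(M1−M0)/(6·3)=5/36, b=Δ0−h0·(2M0+M1)/6=-7/12
seg 1: a=1, c=M1/2=5/4, d=(M2−M1)/(6·1)=-5/12, b=Δ1−h1·(2M1+M2)/6=19/6
t_q=9/4 → seg 0, τ=9/4; S=-1+-7/12·τ+0·τ²+5/36·τ³=-187/256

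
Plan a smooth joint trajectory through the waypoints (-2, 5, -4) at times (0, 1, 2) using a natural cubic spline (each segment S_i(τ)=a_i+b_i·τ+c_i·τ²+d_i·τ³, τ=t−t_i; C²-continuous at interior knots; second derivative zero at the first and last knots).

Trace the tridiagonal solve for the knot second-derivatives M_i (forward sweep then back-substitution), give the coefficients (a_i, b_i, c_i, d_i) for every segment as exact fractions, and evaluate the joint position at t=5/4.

Δ: Δ0=7, Δ1=-9
row 1: diag=4, rhs=-96; c'=1/4, d'=-24
back: M1=-24
M: M0=0, M1=-24, M2=0
seg 0: a=-2, c=M0/2=0, d=(M1−M0)/(6·1)=-4, b=Δ0−h0·(2M0+M1)/6=11
seg 1: a=5, c=M1/2=-12, d=(M2−M1)/(6·1)=4, b=Δ1−h1·(2M1+M2)/6=-1
t_q=5/4 → seg 1, τ=1/4; S=5+-1·τ+-12·τ²+4·τ³=65/16

  seg 0: a=-2 b=11 c=0 d=-4
  seg 1: a=5 b=-1 c=-12 d=4
S(5/4) = 65/16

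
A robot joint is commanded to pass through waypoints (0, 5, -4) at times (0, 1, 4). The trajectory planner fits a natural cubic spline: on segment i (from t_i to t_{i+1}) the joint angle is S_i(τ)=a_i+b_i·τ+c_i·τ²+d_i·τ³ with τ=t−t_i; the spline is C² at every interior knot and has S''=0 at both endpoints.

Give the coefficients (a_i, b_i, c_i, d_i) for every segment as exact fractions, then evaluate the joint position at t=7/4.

Δ: Δ0=5, Δ1=-3
row 1: diag=8, rhs=-48; c'=3/8, d'=-6
back: M1=-6
M: M0=0, M1=-6, M2=0
seg 0: a=0, c=M0/2=0, d=(M1−M0)/(6·1)=-1, b=Δ0−h0·(2M0+M1)/6=6
seg 1: a=5, c=M1/2=-3, d=(M2−M1)/(6·3)=1/3, b=Δ1−h1·(2M1+M2)/6=3
t_q=7/4 → seg 1, τ=3/4; S=5+3·τ+-3·τ²+1/3·τ³=365/64

  seg 0: a=0 b=6 c=0 d=-1
  seg 1: a=5 b=3 c=-3 d=1/3
S(7/4) = 365/64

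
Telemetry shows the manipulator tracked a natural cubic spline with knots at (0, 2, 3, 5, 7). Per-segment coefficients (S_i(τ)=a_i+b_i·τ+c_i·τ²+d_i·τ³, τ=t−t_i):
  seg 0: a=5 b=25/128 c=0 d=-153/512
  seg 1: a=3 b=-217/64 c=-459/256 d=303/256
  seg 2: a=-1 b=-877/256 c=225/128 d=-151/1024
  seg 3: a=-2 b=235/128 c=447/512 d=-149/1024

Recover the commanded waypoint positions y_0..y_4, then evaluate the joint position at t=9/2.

y_0=5 y_1=3 y_2=-1 y_3=-2 y_4=4
S(9/2) = -21965/8192

y_0 = S_0(0) = a_0 = 5
y_1 = S_1(0) = a_1 = 3
y_2 = S_2(0) = a_2 = -1
y_3 = S_3(0) = a_3 = -2
y_4 = S_3(2) = 4
t_q=9/2 is in segment 2 (τ=3/2); S_2(τ)=-21965/8192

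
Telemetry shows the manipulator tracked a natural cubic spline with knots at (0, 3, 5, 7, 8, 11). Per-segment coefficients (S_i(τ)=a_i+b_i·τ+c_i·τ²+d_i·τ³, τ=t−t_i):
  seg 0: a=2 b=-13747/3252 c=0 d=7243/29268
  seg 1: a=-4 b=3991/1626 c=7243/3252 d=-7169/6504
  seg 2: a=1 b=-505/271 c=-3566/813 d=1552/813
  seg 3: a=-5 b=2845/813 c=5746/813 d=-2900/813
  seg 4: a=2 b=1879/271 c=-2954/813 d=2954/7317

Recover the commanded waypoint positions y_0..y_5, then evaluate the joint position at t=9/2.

y_0=2 y_1=-4 y_2=1 y_3=-5 y_4=2 y_5=1
S(9/2) = 16875/17344

y_0 = S_0(0) = a_0 = 2
y_1 = S_1(0) = a_1 = -4
y_2 = S_2(0) = a_2 = 1
y_3 = S_3(0) = a_3 = -5
y_4 = S_4(0) = a_4 = 2
y_5 = S_4(3) = 1
t_q=9/2 is in segment 1 (τ=3/2); S_1(τ)=16875/17344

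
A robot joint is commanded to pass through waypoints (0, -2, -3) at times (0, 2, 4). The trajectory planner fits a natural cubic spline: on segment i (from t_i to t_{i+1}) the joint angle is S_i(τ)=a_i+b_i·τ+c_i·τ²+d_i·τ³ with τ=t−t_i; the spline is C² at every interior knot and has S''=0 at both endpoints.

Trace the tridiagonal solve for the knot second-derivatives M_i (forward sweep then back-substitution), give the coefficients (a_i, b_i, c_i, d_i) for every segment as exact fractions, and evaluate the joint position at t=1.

Δ: Δ0=-1, Δ1=-1/2
row 1: diag=8, rhs=3; c'=1/4, d'=3/8
back: M1=3/8
M: M0=0, M1=3/8, M2=0
seg 0: a=0, c=M0/2=0, d=(M1−M0)/(6·2)=1/32, b=Δ0−h0·(2M0+M1)/6=-9/8
seg 1: a=-2, c=M1/2=3/16, d=(M2−M1)/(6·2)=-1/32, b=Δ1−h1·(2M1+M2)/6=-3/4
t_q=1 → seg 0, τ=1; S=0+-9/8·τ+0·τ²+1/32·τ³=-35/32

  seg 0: a=0 b=-9/8 c=0 d=1/32
  seg 1: a=-2 b=-3/4 c=3/16 d=-1/32
S(1) = -35/32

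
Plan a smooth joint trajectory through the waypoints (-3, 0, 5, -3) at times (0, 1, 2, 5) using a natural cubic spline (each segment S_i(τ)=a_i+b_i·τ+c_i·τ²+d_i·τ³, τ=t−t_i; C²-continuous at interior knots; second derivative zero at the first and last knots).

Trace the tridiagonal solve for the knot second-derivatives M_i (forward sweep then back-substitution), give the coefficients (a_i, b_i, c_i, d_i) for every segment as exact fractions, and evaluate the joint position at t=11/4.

Δ: Δ0=3, Δ1=5, Δ2=-8/3
row 1: diag=4, rhs=12; c'=1/4, d'=3
row 2: denom=8−1·1/4=31/4; d'=(-46−1·3)/(31/4)=-196/31
back: M2=-196/31
back: M1=3−1/4·-196/31=142/31
M: M0=0, M1=142/31, M2=-196/31, M3=0
seg 0: a=-3, c=M0/2=0, d=(M1−M0)/(6·1)=71/93, b=Δ0−h0·(2M0+M1)/6=208/93
seg 1: a=0, c=M1/2=71/31, d=(M2−M1)/(6·1)=-169/93, b=Δ1−h1·(2M1+M2)/6=421/93
seg 2: a=5, c=M2/2=-98/31, d=(M3−M2)/(6·3)=98/279, b=Δ2−h2·(2M2+M3)/6=340/93
t_q=11/4 → seg 2, τ=3/4; S=5+340/93·τ+-98/31·τ²+98/279·τ³=6063/992

  seg 0: a=-3 b=208/93 c=0 d=71/93
  seg 1: a=0 b=421/93 c=71/31 d=-169/93
  seg 2: a=5 b=340/93 c=-98/31 d=98/279
S(11/4) = 6063/992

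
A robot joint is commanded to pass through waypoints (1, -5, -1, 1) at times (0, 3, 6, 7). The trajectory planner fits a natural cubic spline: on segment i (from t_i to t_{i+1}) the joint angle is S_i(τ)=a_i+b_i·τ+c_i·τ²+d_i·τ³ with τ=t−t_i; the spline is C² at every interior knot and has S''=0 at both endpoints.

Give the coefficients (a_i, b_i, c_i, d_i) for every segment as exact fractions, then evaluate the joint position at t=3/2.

Δ: Δ0=-2, Δ1=4/3, Δ2=2
row 1: diag=12, rhs=20; c'=1/4, d'=5/3
row 2: denom=8−3·1/4=29/4; d'=(4−3·5/3)/(29/4)=-4/29
back: M2=-4/29
back: M1=5/3−1/4·-4/29=148/87
M: M0=0, M1=148/87, M2=-4/29, M3=0
seg 0: a=1, c=M0/2=0, d=(M1−M0)/(6·3)=74/783, b=Δ0−h0·(2M0+M1)/6=-248/87
seg 1: a=-5, c=M1/2=74/87, d=(M2−M1)/(6·3)=-80/783, b=Δ1−h1·(2M1+M2)/6=-26/87
seg 2: a=-1, c=M2/2=-2/29, d=(M3−M2)/(6·1)=2/87, b=Δ2−h2·(2M2+M3)/6=178/87
t_q=3/2 → seg 0, τ=3/2; S=1+-248/87·τ+0·τ²+74/783·τ³=-343/116

  seg 0: a=1 b=-248/87 c=0 d=74/783
  seg 1: a=-5 b=-26/87 c=74/87 d=-80/783
  seg 2: a=-1 b=178/87 c=-2/29 d=2/87
S(3/2) = -343/116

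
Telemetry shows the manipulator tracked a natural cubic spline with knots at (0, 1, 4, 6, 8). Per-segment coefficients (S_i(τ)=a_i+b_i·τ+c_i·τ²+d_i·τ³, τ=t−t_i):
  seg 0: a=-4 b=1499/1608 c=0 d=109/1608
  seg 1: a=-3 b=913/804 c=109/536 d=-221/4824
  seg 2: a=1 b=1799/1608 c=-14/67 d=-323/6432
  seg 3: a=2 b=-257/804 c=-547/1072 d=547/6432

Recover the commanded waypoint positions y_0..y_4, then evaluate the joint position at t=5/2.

y_0=-4 y_1=-3 y_2=1 y_3=2 y_4=0
S(5/2) = -4261/4288

y_0 = S_0(0) = a_0 = -4
y_1 = S_1(0) = a_1 = -3
y_2 = S_2(0) = a_2 = 1
y_3 = S_3(0) = a_3 = 2
y_4 = S_3(2) = 0
t_q=5/2 is in segment 1 (τ=3/2); S_1(τ)=-4261/4288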